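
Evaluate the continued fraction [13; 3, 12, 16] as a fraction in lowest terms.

7928/595

Fold from the inside: start with 16/1.
  12 + 1/16 = 193/16
  3 + 16/193 = 595/193
  13 + 193/595 = 7928/595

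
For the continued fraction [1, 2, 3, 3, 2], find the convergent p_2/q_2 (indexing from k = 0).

10/7

Using pₖ = aₖpₖ₋₁ + pₖ₋₂, qₖ = aₖqₖ₋₁ + qₖ₋₂ (with p₋₁=1, p₋₂=0, q₋₁=0, q₋₂=1):
  k=0: a=1, p=1, q=1
  k=1: a=2, p=3, q=2
  k=2: a=3, p=10, q=7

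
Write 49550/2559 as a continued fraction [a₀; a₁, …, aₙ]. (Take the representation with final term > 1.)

49550 = 19×2559 + 929
2559 = 2×929 + 701
929 = 1×701 + 228
701 = 3×228 + 17
228 = 13×17 + 7
17 = 2×7 + 3
7 = 2×3 + 1
3 = 3×1 + 0  (stop)
So 49550/2559 = [19; 2, 1, 3, 13, 2, 2, 3].

[19; 2, 1, 3, 13, 2, 2, 3]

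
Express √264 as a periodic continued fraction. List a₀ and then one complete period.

a₀ = ⌊√264⌋ = 16.
With m₀=0, d₀=1 and mₖ₊₁ = dₖaₖ − mₖ, dₖ₊₁ = (n − mₖ₊₁²)/dₖ, aₖ₊₁ = ⌊(a₀+mₖ₊₁)/dₖ₊₁⌋:
  k=1: m=16, d=8, a=4
  k=2: m=16, d=1, a=32
d=1 and a=2a₀=32 at k=2, so the next step gives (m, d) = (16, 8) again — its k=1 value — and the period has length 2.

[16; 4, 32]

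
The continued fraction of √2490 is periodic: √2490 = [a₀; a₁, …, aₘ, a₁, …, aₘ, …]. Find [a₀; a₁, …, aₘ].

[49; 1, 8, 1, 98]

a₀ = ⌊√2490⌋ = 49.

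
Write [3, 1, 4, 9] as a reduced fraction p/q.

Using pₖ = aₖpₖ₋₁ + pₖ₋₂ and qₖ = aₖqₖ₋₁ + qₖ₋₂:
  k=0: a=3, p=3, q=1
  k=1: a=1, p=4, q=1
  k=2: a=4, p=19, q=5
  k=3: a=9, p=175, q=46

175/46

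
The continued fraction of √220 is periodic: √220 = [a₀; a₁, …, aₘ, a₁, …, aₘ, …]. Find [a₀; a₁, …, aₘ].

a₀ = ⌊√220⌋ = 14.
With m₀=0, d₀=1 and mₖ₊₁ = dₖaₖ − mₖ, dₖ₊₁ = (n − mₖ₊₁²)/dₖ, aₖ₊₁ = ⌊(a₀+mₖ₊₁)/dₖ₊₁⌋:
  k=1: m=14, d=24, a=1
  k=2: m=10, d=5, a=4
  k=3: m=10, d=24, a=1
  k=4: m=14, d=1, a=28
d=1 and a=2a₀=28 at k=4, so the next step gives (m, d) = (14, 24) again — its k=1 value — and the period has length 4.

[14; 1, 4, 1, 28]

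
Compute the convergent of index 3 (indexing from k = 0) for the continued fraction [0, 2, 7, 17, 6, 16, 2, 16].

120/257

Using pₖ = aₖpₖ₋₁ + pₖ₋₂, qₖ = aₖqₖ₋₁ + qₖ₋₂ (with p₋₁=1, p₋₂=0, q₋₁=0, q₋₂=1):
  k=0: a=0, p=0, q=1
  k=1: a=2, p=1, q=2
  k=2: a=7, p=7, q=15
  k=3: a=17, p=120, q=257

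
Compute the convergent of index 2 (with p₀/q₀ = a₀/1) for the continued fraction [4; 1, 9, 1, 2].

Using pₖ = aₖpₖ₋₁ + pₖ₋₂, qₖ = aₖqₖ₋₁ + qₖ₋₂ (with p₋₁=1, p₋₂=0, q₋₁=0, q₋₂=1):
  k=0: a=4, p=4, q=1
  k=1: a=1, p=5, q=1
  k=2: a=9, p=49, q=10

49/10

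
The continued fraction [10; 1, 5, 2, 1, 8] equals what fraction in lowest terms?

Fold from the inside: start with 8/1.
  1 + 1/8 = 9/8
  2 + 8/9 = 26/9
  5 + 9/26 = 139/26
  1 + 26/139 = 165/139
  10 + 139/165 = 1789/165

1789/165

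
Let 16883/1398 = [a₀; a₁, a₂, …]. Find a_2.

16883 = 12·1398 + 107   →  a_0 = 12
1398 = 13·107 + 7   →  a_1 = 13
107 = 15·7 + 2   →  a_2 = 15

15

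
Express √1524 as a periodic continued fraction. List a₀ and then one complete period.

a₀ = ⌊√1524⌋ = 39.
With m₀=0, d₀=1 and mₖ₊₁ = dₖaₖ − mₖ, dₖ₊₁ = (n − mₖ₊₁²)/dₖ, aₖ₊₁ = ⌊(a₀+mₖ₊₁)/dₖ₊₁⌋:
  k=1: m=39, d=3, a=26
  k=2: m=39, d=1, a=78
d=1 and a=2a₀=78 at k=2, so the next step gives (m, d) = (39, 3) again — its k=1 value — and the period has length 2.

[39; 26, 78]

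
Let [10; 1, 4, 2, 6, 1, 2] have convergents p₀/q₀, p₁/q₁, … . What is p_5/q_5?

887/82

Using pₖ = aₖpₖ₋₁ + pₖ₋₂, qₖ = aₖqₖ₋₁ + qₖ₋₂ (with p₋₁=1, p₋₂=0, q₋₁=0, q₋₂=1):
  k=0: a=10, p=10, q=1
  k=1: a=1, p=11, q=1
  k=2: a=4, p=54, q=5
  k=3: a=2, p=119, q=11
  k=4: a=6, p=768, q=71
  k=5: a=1, p=887, q=82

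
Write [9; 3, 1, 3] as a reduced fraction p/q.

Using pₖ = aₖpₖ₋₁ + pₖ₋₂ and qₖ = aₖqₖ₋₁ + qₖ₋₂:
  k=0: a=9, p=9, q=1
  k=1: a=3, p=28, q=3
  k=2: a=1, p=37, q=4
  k=3: a=3, p=139, q=15

139/15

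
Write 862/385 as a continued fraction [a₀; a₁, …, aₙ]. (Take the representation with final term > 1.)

[2; 4, 5, 2, 2, 3]

862 = 2×385 + 92
385 = 4×92 + 17
92 = 5×17 + 7
17 = 2×7 + 3
7 = 2×3 + 1
3 = 3×1 + 0  (stop)
So 862/385 = [2; 4, 5, 2, 2, 3].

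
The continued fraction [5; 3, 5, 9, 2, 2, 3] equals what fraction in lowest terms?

13872/2611

Fold from the inside: start with 3/1.
  2 + 1/3 = 7/3
  2 + 3/7 = 17/7
  9 + 7/17 = 160/17
  5 + 17/160 = 817/160
  3 + 160/817 = 2611/817
  5 + 817/2611 = 13872/2611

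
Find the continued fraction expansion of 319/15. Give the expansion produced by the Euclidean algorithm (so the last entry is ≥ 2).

[21; 3, 1, 3]

319 = 21*15 + 4
15 = 3*4 + 3
4 = 1*3 + 1
3 = 3*1 + 0  (stop)
So 319/15 = [21; 3, 1, 3].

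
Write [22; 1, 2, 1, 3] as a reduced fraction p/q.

Fold from the inside: start with 3/1.
  1 + 1/3 = 4/3
  2 + 3/4 = 11/4
  1 + 4/11 = 15/11
  22 + 11/15 = 341/15

341/15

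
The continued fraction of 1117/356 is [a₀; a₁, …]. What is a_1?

1117 = 3·356 + 49   →  a_0 = 3
356 = 7·49 + 13   →  a_1 = 7

7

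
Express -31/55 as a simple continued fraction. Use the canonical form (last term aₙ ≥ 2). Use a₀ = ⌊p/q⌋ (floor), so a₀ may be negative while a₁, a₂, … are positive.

-31 = -1·55 + 24
55 = 2·24 + 7
24 = 3·7 + 3
7 = 2·3 + 1
3 = 3·1 + 0  (stop)
So -31/55 = [-1; 2, 3, 2, 3].

[-1; 2, 3, 2, 3]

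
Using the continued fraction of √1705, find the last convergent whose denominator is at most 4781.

√1705 = [41; 3, 2, 3, 82, …] (period length 4).
Convergents:
  p_0/q_0 = 41/1
  p_1/q_1 = 124/3
  p_2/q_2 = 289/7
  p_3/q_3 = 991/24
  p_4/q_4 = 81551/1975
  p_5/q_5 = 245644/5949
q_4 = 1975 ≤ 4781 < 5949 = q_5, so the answer is 81551/1975.

81551/1975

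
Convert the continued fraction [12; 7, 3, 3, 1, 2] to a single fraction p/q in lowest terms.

Using pₖ = aₖpₖ₋₁ + pₖ₋₂ and qₖ = aₖqₖ₋₁ + qₖ₋₂:
  k=0: a=12, p=12, q=1
  k=1: a=7, p=85, q=7
  k=2: a=3, p=267, q=22
  k=3: a=3, p=886, q=73
  k=4: a=1, p=1153, q=95
  k=5: a=2, p=3192, q=263

3192/263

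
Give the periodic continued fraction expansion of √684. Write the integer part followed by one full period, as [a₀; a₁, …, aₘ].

[26; 6, 1, 1, 12, 1, 1, 6, 52]

a₀ = ⌊√684⌋ = 26.
With m₀=0, d₀=1 and mₖ₊₁ = dₖaₖ − mₖ, dₖ₊₁ = (n − mₖ₊₁²)/dₖ, aₖ₊₁ = ⌊(a₀+mₖ₊₁)/dₖ₊₁⌋:
  k=1: m=26, d=8, a=6
  k=2: m=22, d=25, a=1
  k=3: m=3, d=27, a=1
  k=4: m=24, d=4, a=12
  k=5: m=24, d=27, a=1
  k=6: m=3, d=25, a=1
  k=7: m=22, d=8, a=6
  k=8: m=26, d=1, a=52
d=1 and a=2a₀=52 at k=8, so the next step gives (m, d) = (26, 8) again — its k=1 value — and the period has length 8.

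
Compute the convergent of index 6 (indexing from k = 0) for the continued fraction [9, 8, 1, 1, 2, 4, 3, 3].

5561/610

Using pₖ = aₖpₖ₋₁ + pₖ₋₂, qₖ = aₖqₖ₋₁ + qₖ₋₂ (with p₋₁=1, p₋₂=0, q₋₁=0, q₋₂=1):
  k=0: a=9, p=9, q=1
  k=1: a=8, p=73, q=8
  k=2: a=1, p=82, q=9
  k=3: a=1, p=155, q=17
  k=4: a=2, p=392, q=43
  k=5: a=4, p=1723, q=189
  k=6: a=3, p=5561, q=610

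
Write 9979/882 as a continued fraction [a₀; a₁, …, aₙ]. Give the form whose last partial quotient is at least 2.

[11; 3, 5, 2, 3, 7]

9979 = 11*882 + 277
882 = 3*277 + 51
277 = 5*51 + 22
51 = 2*22 + 7
22 = 3*7 + 1
7 = 7*1 + 0  (stop)
So 9979/882 = [11; 3, 5, 2, 3, 7].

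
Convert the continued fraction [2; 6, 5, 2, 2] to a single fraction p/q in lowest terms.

Fold from the inside: start with 2/1.
  2 + 1/2 = 5/2
  5 + 2/5 = 27/5
  6 + 5/27 = 167/27
  2 + 27/167 = 361/167

361/167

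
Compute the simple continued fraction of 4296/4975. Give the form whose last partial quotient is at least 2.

[0; 1, 6, 3, 17, 13]

4296 = 0*4975 + 4296
4975 = 1*4296 + 679
4296 = 6*679 + 222
679 = 3*222 + 13
222 = 17*13 + 1
13 = 13*1 + 0  (stop)
So 4296/4975 = [0; 1, 6, 3, 17, 13].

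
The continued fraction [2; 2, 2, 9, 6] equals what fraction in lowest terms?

690/287

Fold from the inside: start with 6/1.
  9 + 1/6 = 55/6
  2 + 6/55 = 116/55
  2 + 55/116 = 287/116
  2 + 116/287 = 690/287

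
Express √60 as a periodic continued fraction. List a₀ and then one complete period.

a₀ = ⌊√60⌋ = 7.

[7; 1, 2, 1, 14]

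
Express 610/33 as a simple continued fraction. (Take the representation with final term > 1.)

[18; 2, 16]

610 = 18*33 + 16
33 = 2*16 + 1
16 = 16*1 + 0  (stop)
So 610/33 = [18; 2, 16].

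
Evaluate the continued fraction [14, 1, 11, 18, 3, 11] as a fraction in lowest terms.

Fold from the inside: start with 11/1.
  3 + 1/11 = 34/11
  18 + 11/34 = 623/34
  11 + 34/623 = 6887/623
  1 + 623/6887 = 7510/6887
  14 + 6887/7510 = 112027/7510

112027/7510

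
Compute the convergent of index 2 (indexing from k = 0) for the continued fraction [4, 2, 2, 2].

22/5

Using pₖ = aₖpₖ₋₁ + pₖ₋₂, qₖ = aₖqₖ₋₁ + qₖ₋₂ (with p₋₁=1, p₋₂=0, q₋₁=0, q₋₂=1):
  k=0: a=4, p=4, q=1
  k=1: a=2, p=9, q=2
  k=2: a=2, p=22, q=5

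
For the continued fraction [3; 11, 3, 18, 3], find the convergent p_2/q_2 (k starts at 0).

105/34

Using pₖ = aₖpₖ₋₁ + pₖ₋₂, qₖ = aₖqₖ₋₁ + qₖ₋₂ (with p₋₁=1, p₋₂=0, q₋₁=0, q₋₂=1):
  k=0: a=3, p=3, q=1
  k=1: a=11, p=34, q=11
  k=2: a=3, p=105, q=34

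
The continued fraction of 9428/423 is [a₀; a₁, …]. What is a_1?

3

9428 = 22·423 + 122   →  a_0 = 22
423 = 3·122 + 57   →  a_1 = 3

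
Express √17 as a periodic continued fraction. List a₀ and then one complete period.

a₀ = ⌊√17⌋ = 4.
With m₀=0, d₀=1 and mₖ₊₁ = dₖaₖ − mₖ, dₖ₊₁ = (n − mₖ₊₁²)/dₖ, aₖ₊₁ = ⌊(a₀+mₖ₊₁)/dₖ₊₁⌋:
  k=1: m=4, d=1, a=8
d=1 and a=2a₀=8 at k=1, so the next step gives (m, d) = (4, 1) again — its k=1 value — and the period has length 1.

[4; 8]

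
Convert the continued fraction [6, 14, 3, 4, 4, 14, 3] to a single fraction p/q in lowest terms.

208798/34399

Using pₖ = aₖpₖ₋₁ + pₖ₋₂ and qₖ = aₖqₖ₋₁ + qₖ₋₂:
  k=0: a=6, p=6, q=1
  k=1: a=14, p=85, q=14
  k=2: a=3, p=261, q=43
  k=3: a=4, p=1129, q=186
  k=4: a=4, p=4777, q=787
  k=5: a=14, p=68007, q=11204
  k=6: a=3, p=208798, q=34399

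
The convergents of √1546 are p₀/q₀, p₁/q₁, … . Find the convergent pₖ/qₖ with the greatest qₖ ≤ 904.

√1546 = [39; 3, 7, 1, 1, 7, 3, 78, …] (period length 7).
Convergents:
  p_0/q_0 = 39/1
  p_1/q_1 = 118/3
  p_2/q_2 = 865/22
  p_3/q_3 = 983/25
  p_4/q_4 = 1848/47
  p_5/q_5 = 13919/354
  p_6/q_6 = 43605/1109
q_5 = 354 ≤ 904 < 1109 = q_6, so the answer is 13919/354.

13919/354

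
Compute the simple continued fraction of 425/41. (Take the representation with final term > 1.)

425 = 10*41 + 15
41 = 2*15 + 11
15 = 1*11 + 4
11 = 2*4 + 3
4 = 1*3 + 1
3 = 3*1 + 0  (stop)
So 425/41 = [10; 2, 1, 2, 1, 3].

[10; 2, 1, 2, 1, 3]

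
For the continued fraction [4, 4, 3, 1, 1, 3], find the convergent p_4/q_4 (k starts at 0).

127/30

Using pₖ = aₖpₖ₋₁ + pₖ₋₂, qₖ = aₖqₖ₋₁ + qₖ₋₂ (with p₋₁=1, p₋₂=0, q₋₁=0, q₋₂=1):
  k=0: a=4, p=4, q=1
  k=1: a=4, p=17, q=4
  k=2: a=3, p=55, q=13
  k=3: a=1, p=72, q=17
  k=4: a=1, p=127, q=30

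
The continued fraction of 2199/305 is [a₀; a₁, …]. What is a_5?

1

2199 = 7·305 + 64   →  a_0 = 7
305 = 4·64 + 49   →  a_1 = 4
64 = 1·49 + 15   →  a_2 = 1
49 = 3·15 + 4   →  a_3 = 3
15 = 3·4 + 3   →  a_4 = 3
4 = 1·3 + 1   →  a_5 = 1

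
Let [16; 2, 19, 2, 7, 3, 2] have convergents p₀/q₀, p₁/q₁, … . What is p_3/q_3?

1319/80

Using pₖ = aₖpₖ₋₁ + pₖ₋₂, qₖ = aₖqₖ₋₁ + qₖ₋₂ (with p₋₁=1, p₋₂=0, q₋₁=0, q₋₂=1):
  k=0: a=16, p=16, q=1
  k=1: a=2, p=33, q=2
  k=2: a=19, p=643, q=39
  k=3: a=2, p=1319, q=80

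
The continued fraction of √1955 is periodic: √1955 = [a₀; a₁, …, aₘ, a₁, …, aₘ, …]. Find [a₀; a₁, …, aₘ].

a₀ = ⌊√1955⌋ = 44.
With m₀=0, d₀=1 and mₖ₊₁ = dₖaₖ − mₖ, dₖ₊₁ = (n − mₖ₊₁²)/dₖ, aₖ₊₁ = ⌊(a₀+mₖ₊₁)/dₖ₊₁⌋:
  k=1: m=44, d=19, a=4
  k=2: m=32, d=49, a=1
  k=3: m=17, d=34, a=1
  k=4: m=17, d=49, a=1
  k=5: m=32, d=19, a=4
  k=6: m=44, d=1, a=88
d=1 and a=2a₀=88 at k=6, so the next step gives (m, d) = (44, 19) again — its k=1 value — and the period has length 6.

[44; 4, 1, 1, 1, 4, 88]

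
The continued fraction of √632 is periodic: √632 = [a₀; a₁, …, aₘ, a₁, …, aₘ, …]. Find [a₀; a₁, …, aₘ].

[25; 7, 6, 7, 50]

a₀ = ⌊√632⌋ = 25.
With m₀=0, d₀=1 and mₖ₊₁ = dₖaₖ − mₖ, dₖ₊₁ = (n − mₖ₊₁²)/dₖ, aₖ₊₁ = ⌊(a₀+mₖ₊₁)/dₖ₊₁⌋:
  k=1: m=25, d=7, a=7
  k=2: m=24, d=8, a=6
  k=3: m=24, d=7, a=7
  k=4: m=25, d=1, a=50
d=1 and a=2a₀=50 at k=4, so the next step gives (m, d) = (25, 7) again — its k=1 value — and the period has length 4.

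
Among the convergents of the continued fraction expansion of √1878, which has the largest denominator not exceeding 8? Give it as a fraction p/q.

√1878 = [43; 2, 1, 42, 1, 2, 86, …] (period length 6).
Convergents:
  p_0/q_0 = 43/1
  p_1/q_1 = 87/2
  p_2/q_2 = 130/3
  p_3/q_3 = 5547/128
q_2 = 3 ≤ 8 < 128 = q_3, so the answer is 130/3.

130/3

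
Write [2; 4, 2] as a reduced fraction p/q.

Fold from the inside: start with 2/1.
  4 + 1/2 = 9/2
  2 + 2/9 = 20/9

20/9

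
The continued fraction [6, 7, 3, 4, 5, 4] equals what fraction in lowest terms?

12783/2083

Fold from the inside: start with 4/1.
  5 + 1/4 = 21/4
  4 + 4/21 = 88/21
  3 + 21/88 = 285/88
  7 + 88/285 = 2083/285
  6 + 285/2083 = 12783/2083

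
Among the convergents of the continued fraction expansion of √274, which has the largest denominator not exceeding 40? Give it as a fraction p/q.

629/38

√274 = [16; 1, 1, 4, 4, 1, 1, 32, …] (period length 7).
Convergents:
  p_0/q_0 = 16/1
  p_1/q_1 = 17/1
  p_2/q_2 = 33/2
  p_3/q_3 = 149/9
  p_4/q_4 = 629/38
  p_5/q_5 = 778/47
q_4 = 38 ≤ 40 < 47 = q_5, so the answer is 629/38.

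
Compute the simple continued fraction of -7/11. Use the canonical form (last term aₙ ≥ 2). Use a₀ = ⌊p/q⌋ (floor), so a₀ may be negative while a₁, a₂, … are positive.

[-1; 2, 1, 3]

-7 = -1*11 + 4
11 = 2*4 + 3
4 = 1*3 + 1
3 = 3*1 + 0  (stop)
So -7/11 = [-1; 2, 1, 3].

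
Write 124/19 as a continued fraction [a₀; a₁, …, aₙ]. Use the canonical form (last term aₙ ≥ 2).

[6; 1, 1, 9]

124 = 6×19 + 10
19 = 1×10 + 9
10 = 1×9 + 1
9 = 9×1 + 0  (stop)
So 124/19 = [6; 1, 1, 9].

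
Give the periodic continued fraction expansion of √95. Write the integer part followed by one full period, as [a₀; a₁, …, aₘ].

a₀ = ⌊√95⌋ = 9.

[9; 1, 2, 1, 18]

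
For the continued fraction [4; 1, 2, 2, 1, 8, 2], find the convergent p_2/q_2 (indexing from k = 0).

14/3

Using pₖ = aₖpₖ₋₁ + pₖ₋₂, qₖ = aₖqₖ₋₁ + qₖ₋₂ (with p₋₁=1, p₋₂=0, q₋₁=0, q₋₂=1):
  k=0: a=4, p=4, q=1
  k=1: a=1, p=5, q=1
  k=2: a=2, p=14, q=3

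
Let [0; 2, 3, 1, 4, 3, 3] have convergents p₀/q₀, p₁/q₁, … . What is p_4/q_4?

Using pₖ = aₖpₖ₋₁ + pₖ₋₂, qₖ = aₖqₖ₋₁ + qₖ₋₂ (with p₋₁=1, p₋₂=0, q₋₁=0, q₋₂=1):
  k=0: a=0, p=0, q=1
  k=1: a=2, p=1, q=2
  k=2: a=3, p=3, q=7
  k=3: a=1, p=4, q=9
  k=4: a=4, p=19, q=43

19/43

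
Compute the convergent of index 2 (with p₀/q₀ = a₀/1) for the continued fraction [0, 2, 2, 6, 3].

Using pₖ = aₖpₖ₋₁ + pₖ₋₂, qₖ = aₖqₖ₋₁ + qₖ₋₂ (with p₋₁=1, p₋₂=0, q₋₁=0, q₋₂=1):
  k=0: a=0, p=0, q=1
  k=1: a=2, p=1, q=2
  k=2: a=2, p=2, q=5

2/5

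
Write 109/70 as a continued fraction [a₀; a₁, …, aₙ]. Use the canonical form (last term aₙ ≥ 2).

[1; 1, 1, 3, 1, 7]

109 = 1×70 + 39
70 = 1×39 + 31
39 = 1×31 + 8
31 = 3×8 + 7
8 = 1×7 + 1
7 = 7×1 + 0  (stop)
So 109/70 = [1; 1, 1, 3, 1, 7].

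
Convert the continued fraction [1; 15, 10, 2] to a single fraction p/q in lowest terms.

338/317

Using pₖ = aₖpₖ₋₁ + pₖ₋₂ and qₖ = aₖqₖ₋₁ + qₖ₋₂:
  k=0: a=1, p=1, q=1
  k=1: a=15, p=16, q=15
  k=2: a=10, p=161, q=151
  k=3: a=2, p=338, q=317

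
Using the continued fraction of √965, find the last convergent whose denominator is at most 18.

√965 = [31; 15, 1, 1, 15, 62, …] (period length 5).
Convergents:
  p_0/q_0 = 31/1
  p_1/q_1 = 466/15
  p_2/q_2 = 497/16
  p_3/q_3 = 963/31
q_2 = 16 ≤ 18 < 31 = q_3, so the answer is 497/16.

497/16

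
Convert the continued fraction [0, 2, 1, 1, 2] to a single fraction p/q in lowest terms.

Using pₖ = aₖpₖ₋₁ + pₖ₋₂ and qₖ = aₖqₖ₋₁ + qₖ₋₂:
  k=0: a=0, p=0, q=1
  k=1: a=2, p=1, q=2
  k=2: a=1, p=1, q=3
  k=3: a=1, p=2, q=5
  k=4: a=2, p=5, q=13

5/13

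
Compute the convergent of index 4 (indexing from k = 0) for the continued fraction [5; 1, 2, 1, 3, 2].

Using pₖ = aₖpₖ₋₁ + pₖ₋₂, qₖ = aₖqₖ₋₁ + qₖ₋₂ (with p₋₁=1, p₋₂=0, q₋₁=0, q₋₂=1):
  k=0: a=5, p=5, q=1
  k=1: a=1, p=6, q=1
  k=2: a=2, p=17, q=3
  k=3: a=1, p=23, q=4
  k=4: a=3, p=86, q=15

86/15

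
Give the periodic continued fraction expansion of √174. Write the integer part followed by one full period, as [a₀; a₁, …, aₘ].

a₀ = ⌊√174⌋ = 13.
With m₀=0, d₀=1 and mₖ₊₁ = dₖaₖ − mₖ, dₖ₊₁ = (n − mₖ₊₁²)/dₖ, aₖ₊₁ = ⌊(a₀+mₖ₊₁)/dₖ₊₁⌋:
  k=1: m=13, d=5, a=5
  k=2: m=12, d=6, a=4
  k=3: m=12, d=5, a=5
  k=4: m=13, d=1, a=26
d=1 and a=2a₀=26 at k=4, so the next step gives (m, d) = (13, 5) again — its k=1 value — and the period has length 4.

[13; 5, 4, 5, 26]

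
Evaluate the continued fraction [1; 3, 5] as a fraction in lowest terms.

21/16

Using pₖ = aₖpₖ₋₁ + pₖ₋₂ and qₖ = aₖqₖ₋₁ + qₖ₋₂:
  k=0: a=1, p=1, q=1
  k=1: a=3, p=4, q=3
  k=2: a=5, p=21, q=16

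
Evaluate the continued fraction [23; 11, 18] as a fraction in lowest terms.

Using pₖ = aₖpₖ₋₁ + pₖ₋₂ and qₖ = aₖqₖ₋₁ + qₖ₋₂:
  k=0: a=23, p=23, q=1
  k=1: a=11, p=254, q=11
  k=2: a=18, p=4595, q=199

4595/199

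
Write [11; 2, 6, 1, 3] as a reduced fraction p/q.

Fold from the inside: start with 3/1.
  1 + 1/3 = 4/3
  6 + 3/4 = 27/4
  2 + 4/27 = 58/27
  11 + 27/58 = 665/58

665/58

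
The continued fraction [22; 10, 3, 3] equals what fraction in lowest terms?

2276/103

Fold from the inside: start with 3/1.
  3 + 1/3 = 10/3
  10 + 3/10 = 103/10
  22 + 10/103 = 2276/103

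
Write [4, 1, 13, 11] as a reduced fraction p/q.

764/155

Using pₖ = aₖpₖ₋₁ + pₖ₋₂ and qₖ = aₖqₖ₋₁ + qₖ₋₂:
  k=0: a=4, p=4, q=1
  k=1: a=1, p=5, q=1
  k=2: a=13, p=69, q=14
  k=3: a=11, p=764, q=155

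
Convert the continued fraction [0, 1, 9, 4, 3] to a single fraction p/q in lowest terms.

Using pₖ = aₖpₖ₋₁ + pₖ₋₂ and qₖ = aₖqₖ₋₁ + qₖ₋₂:
  k=0: a=0, p=0, q=1
  k=1: a=1, p=1, q=1
  k=2: a=9, p=9, q=10
  k=3: a=4, p=37, q=41
  k=4: a=3, p=120, q=133

120/133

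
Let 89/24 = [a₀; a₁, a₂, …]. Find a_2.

89 = 3·24 + 17   →  a_0 = 3
24 = 1·17 + 7   →  a_1 = 1
17 = 2·7 + 3   →  a_2 = 2

2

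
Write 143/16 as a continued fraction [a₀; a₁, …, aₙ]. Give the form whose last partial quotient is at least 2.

[8; 1, 15]

143 = 8×16 + 15
16 = 1×15 + 1
15 = 15×1 + 0  (stop)
So 143/16 = [8; 1, 15].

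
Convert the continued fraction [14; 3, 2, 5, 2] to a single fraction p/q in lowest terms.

Fold from the inside: start with 2/1.
  5 + 1/2 = 11/2
  2 + 2/11 = 24/11
  3 + 11/24 = 83/24
  14 + 24/83 = 1186/83

1186/83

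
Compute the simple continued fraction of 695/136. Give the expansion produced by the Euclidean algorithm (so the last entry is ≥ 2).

[5; 9, 15]

695 = 5*136 + 15
136 = 9*15 + 1
15 = 15*1 + 0  (stop)
So 695/136 = [5; 9, 15].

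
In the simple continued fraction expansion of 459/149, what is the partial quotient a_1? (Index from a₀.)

12

459 = 3·149 + 12   →  a_0 = 3
149 = 12·12 + 5   →  a_1 = 12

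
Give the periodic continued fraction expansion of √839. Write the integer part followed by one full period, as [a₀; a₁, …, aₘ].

[28; 1, 27, 1, 56]

a₀ = ⌊√839⌋ = 28.
With m₀=0, d₀=1 and mₖ₊₁ = dₖaₖ − mₖ, dₖ₊₁ = (n − mₖ₊₁²)/dₖ, aₖ₊₁ = ⌊(a₀+mₖ₊₁)/dₖ₊₁⌋:
  k=1: m=28, d=55, a=1
  k=2: m=27, d=2, a=27
  k=3: m=27, d=55, a=1
  k=4: m=28, d=1, a=56
d=1 and a=2a₀=56 at k=4, so the next step gives (m, d) = (28, 55) again — its k=1 value — and the period has length 4.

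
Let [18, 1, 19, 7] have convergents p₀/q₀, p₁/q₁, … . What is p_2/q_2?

Using pₖ = aₖpₖ₋₁ + pₖ₋₂, qₖ = aₖqₖ₋₁ + qₖ₋₂ (with p₋₁=1, p₋₂=0, q₋₁=0, q₋₂=1):
  k=0: a=18, p=18, q=1
  k=1: a=1, p=19, q=1
  k=2: a=19, p=379, q=20

379/20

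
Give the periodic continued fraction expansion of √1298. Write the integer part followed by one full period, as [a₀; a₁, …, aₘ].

[36; 36, 72]

a₀ = ⌊√1298⌋ = 36.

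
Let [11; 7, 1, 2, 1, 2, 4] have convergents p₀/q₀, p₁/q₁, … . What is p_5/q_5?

Using pₖ = aₖpₖ₋₁ + pₖ₋₂, qₖ = aₖqₖ₋₁ + qₖ₋₂ (with p₋₁=1, p₋₂=0, q₋₁=0, q₋₂=1):
  k=0: a=11, p=11, q=1
  k=1: a=7, p=78, q=7
  k=2: a=1, p=89, q=8
  k=3: a=2, p=256, q=23
  k=4: a=1, p=345, q=31
  k=5: a=2, p=946, q=85

946/85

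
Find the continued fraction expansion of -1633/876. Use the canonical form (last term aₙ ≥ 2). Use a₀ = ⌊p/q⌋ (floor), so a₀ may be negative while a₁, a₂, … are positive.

[-2; 7, 2, 1, 3, 3, 3]

-1633 = -2·876 + 119
876 = 7·119 + 43
119 = 2·43 + 33
43 = 1·33 + 10
33 = 3·10 + 3
10 = 3·3 + 1
3 = 3·1 + 0  (stop)
So -1633/876 = [-2; 7, 2, 1, 3, 3, 3].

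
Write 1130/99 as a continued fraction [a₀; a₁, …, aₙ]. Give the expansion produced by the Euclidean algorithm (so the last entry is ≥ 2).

1130 = 11·99 + 41
99 = 2·41 + 17
41 = 2·17 + 7
17 = 2·7 + 3
7 = 2·3 + 1
3 = 3·1 + 0  (stop)
So 1130/99 = [11; 2, 2, 2, 2, 3].

[11; 2, 2, 2, 2, 3]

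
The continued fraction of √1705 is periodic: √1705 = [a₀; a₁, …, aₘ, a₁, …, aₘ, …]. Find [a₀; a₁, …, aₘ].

a₀ = ⌊√1705⌋ = 41.
With m₀=0, d₀=1 and mₖ₊₁ = dₖaₖ − mₖ, dₖ₊₁ = (n − mₖ₊₁²)/dₖ, aₖ₊₁ = ⌊(a₀+mₖ₊₁)/dₖ₊₁⌋:
  k=1: m=41, d=24, a=3
  k=2: m=31, d=31, a=2
  k=3: m=31, d=24, a=3
  k=4: m=41, d=1, a=82
d=1 and a=2a₀=82 at k=4, so the next step gives (m, d) = (41, 24) again — its k=1 value — and the period has length 4.

[41; 3, 2, 3, 82]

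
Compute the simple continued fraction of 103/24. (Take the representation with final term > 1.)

[4; 3, 2, 3]

103 = 4×24 + 7
24 = 3×7 + 3
7 = 2×3 + 1
3 = 3×1 + 0  (stop)
So 103/24 = [4; 3, 2, 3].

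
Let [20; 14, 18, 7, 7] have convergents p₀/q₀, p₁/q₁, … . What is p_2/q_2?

Using pₖ = aₖpₖ₋₁ + pₖ₋₂, qₖ = aₖqₖ₋₁ + qₖ₋₂ (with p₋₁=1, p₋₂=0, q₋₁=0, q₋₂=1):
  k=0: a=20, p=20, q=1
  k=1: a=14, p=281, q=14
  k=2: a=18, p=5078, q=253

5078/253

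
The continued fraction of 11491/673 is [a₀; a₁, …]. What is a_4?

11491 = 17·673 + 50   →  a_0 = 17
673 = 13·50 + 23   →  a_1 = 13
50 = 2·23 + 4   →  a_2 = 2
23 = 5·4 + 3   →  a_3 = 5
4 = 1·3 + 1   →  a_4 = 1

1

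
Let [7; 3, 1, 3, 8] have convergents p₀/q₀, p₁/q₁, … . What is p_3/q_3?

Using pₖ = aₖpₖ₋₁ + pₖ₋₂, qₖ = aₖqₖ₋₁ + qₖ₋₂ (with p₋₁=1, p₋₂=0, q₋₁=0, q₋₂=1):
  k=0: a=7, p=7, q=1
  k=1: a=3, p=22, q=3
  k=2: a=1, p=29, q=4
  k=3: a=3, p=109, q=15

109/15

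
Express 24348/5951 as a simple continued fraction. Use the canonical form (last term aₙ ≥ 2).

[4; 10, 1, 15, 2, 16]

24348 = 4×5951 + 544
5951 = 10×544 + 511
544 = 1×511 + 33
511 = 15×33 + 16
33 = 2×16 + 1
16 = 16×1 + 0  (stop)
So 24348/5951 = [4; 10, 1, 15, 2, 16].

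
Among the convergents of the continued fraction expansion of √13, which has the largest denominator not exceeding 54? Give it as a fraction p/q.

√13 = [3; 1, 1, 1, 1, 6, …] (period length 5).
Convergents:
  p_0/q_0 = 3/1
  p_1/q_1 = 4/1
  p_2/q_2 = 7/2
  p_3/q_3 = 11/3
  p_4/q_4 = 18/5
  p_5/q_5 = 119/33
  p_6/q_6 = 137/38
  p_7/q_7 = 256/71
q_6 = 38 ≤ 54 < 71 = q_7, so the answer is 137/38.

137/38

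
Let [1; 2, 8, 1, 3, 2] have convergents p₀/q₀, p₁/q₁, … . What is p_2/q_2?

25/17

Using pₖ = aₖpₖ₋₁ + pₖ₋₂, qₖ = aₖqₖ₋₁ + qₖ₋₂ (with p₋₁=1, p₋₂=0, q₋₁=0, q₋₂=1):
  k=0: a=1, p=1, q=1
  k=1: a=2, p=3, q=2
  k=2: a=8, p=25, q=17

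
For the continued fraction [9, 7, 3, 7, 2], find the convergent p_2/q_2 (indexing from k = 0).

201/22

Using pₖ = aₖpₖ₋₁ + pₖ₋₂, qₖ = aₖqₖ₋₁ + qₖ₋₂ (with p₋₁=1, p₋₂=0, q₋₁=0, q₋₂=1):
  k=0: a=9, p=9, q=1
  k=1: a=7, p=64, q=7
  k=2: a=3, p=201, q=22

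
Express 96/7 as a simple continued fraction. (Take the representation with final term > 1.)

[13; 1, 2, 2]

96 = 13×7 + 5
7 = 1×5 + 2
5 = 2×2 + 1
2 = 2×1 + 0  (stop)
So 96/7 = [13; 1, 2, 2].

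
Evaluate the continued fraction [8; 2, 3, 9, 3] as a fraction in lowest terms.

1703/202

Using pₖ = aₖpₖ₋₁ + pₖ₋₂ and qₖ = aₖqₖ₋₁ + qₖ₋₂:
  k=0: a=8, p=8, q=1
  k=1: a=2, p=17, q=2
  k=2: a=3, p=59, q=7
  k=3: a=9, p=548, q=65
  k=4: a=3, p=1703, q=202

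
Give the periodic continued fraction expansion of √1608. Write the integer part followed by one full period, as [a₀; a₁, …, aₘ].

a₀ = ⌊√1608⌋ = 40.
With m₀=0, d₀=1 and mₖ₊₁ = dₖaₖ − mₖ, dₖ₊₁ = (n − mₖ₊₁²)/dₖ, aₖ₊₁ = ⌊(a₀+mₖ₊₁)/dₖ₊₁⌋:
  k=1: m=40, d=8, a=10
  k=2: m=40, d=1, a=80
d=1 and a=2a₀=80 at k=2, so the next step gives (m, d) = (40, 8) again — its k=1 value — and the period has length 2.

[40; 10, 80]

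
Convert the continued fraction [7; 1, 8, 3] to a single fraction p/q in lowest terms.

Fold from the inside: start with 3/1.
  8 + 1/3 = 25/3
  1 + 3/25 = 28/25
  7 + 25/28 = 221/28

221/28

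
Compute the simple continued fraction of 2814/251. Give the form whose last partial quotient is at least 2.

[11; 4, 1, 2, 1, 3, 1, 2]

2814 = 11*251 + 53
251 = 4*53 + 39
53 = 1*39 + 14
39 = 2*14 + 11
14 = 1*11 + 3
11 = 3*3 + 2
3 = 1*2 + 1
2 = 2*1 + 0  (stop)
So 2814/251 = [11; 4, 1, 2, 1, 3, 1, 2].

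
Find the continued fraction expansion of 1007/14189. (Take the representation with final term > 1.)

[0; 14, 11, 15, 6]

1007 = 0·14189 + 1007
14189 = 14·1007 + 91
1007 = 11·91 + 6
91 = 15·6 + 1
6 = 6·1 + 0  (stop)
So 1007/14189 = [0; 14, 11, 15, 6].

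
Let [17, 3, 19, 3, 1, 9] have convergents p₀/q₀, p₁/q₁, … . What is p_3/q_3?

3067/177

Using pₖ = aₖpₖ₋₁ + pₖ₋₂, qₖ = aₖqₖ₋₁ + qₖ₋₂ (with p₋₁=1, p₋₂=0, q₋₁=0, q₋₂=1):
  k=0: a=17, p=17, q=1
  k=1: a=3, p=52, q=3
  k=2: a=19, p=1005, q=58
  k=3: a=3, p=3067, q=177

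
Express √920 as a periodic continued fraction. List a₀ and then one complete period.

[30; 3, 60]

a₀ = ⌊√920⌋ = 30.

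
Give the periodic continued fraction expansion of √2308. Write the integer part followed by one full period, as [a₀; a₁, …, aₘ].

[48; 24, 96]

a₀ = ⌊√2308⌋ = 48.
With m₀=0, d₀=1 and mₖ₊₁ = dₖaₖ − mₖ, dₖ₊₁ = (n − mₖ₊₁²)/dₖ, aₖ₊₁ = ⌊(a₀+mₖ₊₁)/dₖ₊₁⌋:
  k=1: m=48, d=4, a=24
  k=2: m=48, d=1, a=96
d=1 and a=2a₀=96 at k=2, so the next step gives (m, d) = (48, 4) again — its k=1 value — and the period has length 2.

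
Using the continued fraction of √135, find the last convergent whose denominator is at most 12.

93/8

√135 = [11; 1, 1, 1, 1, 1, 1, 1, 22, …] (period length 8).
Convergents:
  p_0/q_0 = 11/1
  p_1/q_1 = 12/1
  p_2/q_2 = 23/2
  p_3/q_3 = 35/3
  p_4/q_4 = 58/5
  p_5/q_5 = 93/8
  p_6/q_6 = 151/13
q_5 = 8 ≤ 12 < 13 = q_6, so the answer is 93/8.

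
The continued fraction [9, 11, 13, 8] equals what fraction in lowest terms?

10572/1163

Using pₖ = aₖpₖ₋₁ + pₖ₋₂ and qₖ = aₖqₖ₋₁ + qₖ₋₂:
  k=0: a=9, p=9, q=1
  k=1: a=11, p=100, q=11
  k=2: a=13, p=1309, q=144
  k=3: a=8, p=10572, q=1163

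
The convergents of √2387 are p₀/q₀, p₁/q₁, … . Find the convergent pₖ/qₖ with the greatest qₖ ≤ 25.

342/7

√2387 = [48; 1, 5, 1, 96, …] (period length 4).
Convergents:
  p_0/q_0 = 48/1
  p_1/q_1 = 49/1
  p_2/q_2 = 293/6
  p_3/q_3 = 342/7
  p_4/q_4 = 33125/678
q_3 = 7 ≤ 25 < 678 = q_4, so the answer is 342/7.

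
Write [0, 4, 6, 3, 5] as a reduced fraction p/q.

101/420

Fold from the inside: start with 5/1.
  3 + 1/5 = 16/5
  6 + 5/16 = 101/16
  4 + 16/101 = 420/101
  0 + 101/420 = 101/420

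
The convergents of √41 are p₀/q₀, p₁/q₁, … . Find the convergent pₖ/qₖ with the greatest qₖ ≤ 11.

32/5

√41 = [6; 2, 2, 12, …] (period length 3).
Convergents:
  p_0/q_0 = 6/1
  p_1/q_1 = 13/2
  p_2/q_2 = 32/5
  p_3/q_3 = 397/62
q_2 = 5 ≤ 11 < 62 = q_3, so the answer is 32/5.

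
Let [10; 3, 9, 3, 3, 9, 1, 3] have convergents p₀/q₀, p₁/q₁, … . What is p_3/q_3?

Using pₖ = aₖpₖ₋₁ + pₖ₋₂, qₖ = aₖqₖ₋₁ + qₖ₋₂ (with p₋₁=1, p₋₂=0, q₋₁=0, q₋₂=1):
  k=0: a=10, p=10, q=1
  k=1: a=3, p=31, q=3
  k=2: a=9, p=289, q=28
  k=3: a=3, p=898, q=87

898/87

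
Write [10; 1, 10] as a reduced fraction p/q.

120/11

Using pₖ = aₖpₖ₋₁ + pₖ₋₂ and qₖ = aₖqₖ₋₁ + qₖ₋₂:
  k=0: a=10, p=10, q=1
  k=1: a=1, p=11, q=1
  k=2: a=10, p=120, q=11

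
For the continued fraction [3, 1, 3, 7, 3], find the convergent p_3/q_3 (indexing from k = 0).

109/29

Using pₖ = aₖpₖ₋₁ + pₖ₋₂, qₖ = aₖqₖ₋₁ + qₖ₋₂ (with p₋₁=1, p₋₂=0, q₋₁=0, q₋₂=1):
  k=0: a=3, p=3, q=1
  k=1: a=1, p=4, q=1
  k=2: a=3, p=15, q=4
  k=3: a=7, p=109, q=29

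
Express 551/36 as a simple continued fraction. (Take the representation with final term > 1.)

[15; 3, 3, 1, 2]

551 = 15·36 + 11
36 = 3·11 + 3
11 = 3·3 + 2
3 = 1·2 + 1
2 = 2·1 + 0  (stop)
So 551/36 = [15; 3, 3, 1, 2].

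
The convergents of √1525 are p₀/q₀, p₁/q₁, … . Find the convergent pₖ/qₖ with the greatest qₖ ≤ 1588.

√1525 = [39; 19, 1, 1, 19, 78, …] (period length 5).
Convergents:
  p_0/q_0 = 39/1
  p_1/q_1 = 742/19
  p_2/q_2 = 781/20
  p_3/q_3 = 1523/39
  p_4/q_4 = 29718/761
  p_5/q_5 = 2319527/59397
q_4 = 761 ≤ 1588 < 59397 = q_5, so the answer is 29718/761.

29718/761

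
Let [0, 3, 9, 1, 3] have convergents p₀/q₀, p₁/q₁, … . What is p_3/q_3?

10/31

Using pₖ = aₖpₖ₋₁ + pₖ₋₂, qₖ = aₖqₖ₋₁ + qₖ₋₂ (with p₋₁=1, p₋₂=0, q₋₁=0, q₋₂=1):
  k=0: a=0, p=0, q=1
  k=1: a=3, p=1, q=3
  k=2: a=9, p=9, q=28
  k=3: a=1, p=10, q=31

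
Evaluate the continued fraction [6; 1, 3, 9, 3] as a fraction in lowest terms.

777/115

Fold from the inside: start with 3/1.
  9 + 1/3 = 28/3
  3 + 3/28 = 87/28
  1 + 28/87 = 115/87
  6 + 87/115 = 777/115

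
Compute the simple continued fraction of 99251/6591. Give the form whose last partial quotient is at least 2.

[15; 17, 13, 3, 4, 2]

99251 = 15×6591 + 386
6591 = 17×386 + 29
386 = 13×29 + 9
29 = 3×9 + 2
9 = 4×2 + 1
2 = 2×1 + 0  (stop)
So 99251/6591 = [15; 17, 13, 3, 4, 2].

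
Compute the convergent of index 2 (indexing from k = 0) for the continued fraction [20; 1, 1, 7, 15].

41/2

Using pₖ = aₖpₖ₋₁ + pₖ₋₂, qₖ = aₖqₖ₋₁ + qₖ₋₂ (with p₋₁=1, p₋₂=0, q₋₁=0, q₋₂=1):
  k=0: a=20, p=20, q=1
  k=1: a=1, p=21, q=1
  k=2: a=1, p=41, q=2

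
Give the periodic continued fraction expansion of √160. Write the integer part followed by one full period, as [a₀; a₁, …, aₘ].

[12; 1, 1, 1, 5, 1, 1, 1, 24]

a₀ = ⌊√160⌋ = 12.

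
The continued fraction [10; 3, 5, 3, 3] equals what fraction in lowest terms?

Fold from the inside: start with 3/1.
  3 + 1/3 = 10/3
  5 + 3/10 = 53/10
  3 + 10/53 = 169/53
  10 + 53/169 = 1743/169

1743/169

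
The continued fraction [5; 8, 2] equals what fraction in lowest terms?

87/17

Using pₖ = aₖpₖ₋₁ + pₖ₋₂ and qₖ = aₖqₖ₋₁ + qₖ₋₂:
  k=0: a=5, p=5, q=1
  k=1: a=8, p=41, q=8
  k=2: a=2, p=87, q=17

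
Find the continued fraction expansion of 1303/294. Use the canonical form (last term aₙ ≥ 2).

1303 = 4×294 + 127
294 = 2×127 + 40
127 = 3×40 + 7
40 = 5×7 + 5
7 = 1×5 + 2
5 = 2×2 + 1
2 = 2×1 + 0  (stop)
So 1303/294 = [4; 2, 3, 5, 1, 2, 2].

[4; 2, 3, 5, 1, 2, 2]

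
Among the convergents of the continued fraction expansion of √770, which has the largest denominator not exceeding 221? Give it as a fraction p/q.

6077/219

√770 = [27; 1, 2, 1, 54, …] (period length 4).
Convergents:
  p_0/q_0 = 27/1
  p_1/q_1 = 28/1
  p_2/q_2 = 83/3
  p_3/q_3 = 111/4
  p_4/q_4 = 6077/219
  p_5/q_5 = 6188/223
q_4 = 219 ≤ 221 < 223 = q_5, so the answer is 6077/219.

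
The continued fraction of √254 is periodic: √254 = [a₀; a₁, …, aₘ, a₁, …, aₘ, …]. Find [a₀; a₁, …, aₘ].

[15; 1, 14, 1, 30]

a₀ = ⌊√254⌋ = 15.
With m₀=0, d₀=1 and mₖ₊₁ = dₖaₖ − mₖ, dₖ₊₁ = (n − mₖ₊₁²)/dₖ, aₖ₊₁ = ⌊(a₀+mₖ₊₁)/dₖ₊₁⌋:
  k=1: m=15, d=29, a=1
  k=2: m=14, d=2, a=14
  k=3: m=14, d=29, a=1
  k=4: m=15, d=1, a=30
d=1 and a=2a₀=30 at k=4, so the next step gives (m, d) = (15, 29) again — its k=1 value — and the period has length 4.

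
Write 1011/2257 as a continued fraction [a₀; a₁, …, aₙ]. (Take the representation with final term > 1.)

1011 = 0*2257 + 1011
2257 = 2*1011 + 235
1011 = 4*235 + 71
235 = 3*71 + 22
71 = 3*22 + 5
22 = 4*5 + 2
5 = 2*2 + 1
2 = 2*1 + 0  (stop)
So 1011/2257 = [0; 2, 4, 3, 3, 4, 2, 2].

[0; 2, 4, 3, 3, 4, 2, 2]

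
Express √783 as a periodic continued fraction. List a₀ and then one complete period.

[27; 1, 54]

a₀ = ⌊√783⌋ = 27.
With m₀=0, d₀=1 and mₖ₊₁ = dₖaₖ − mₖ, dₖ₊₁ = (n − mₖ₊₁²)/dₖ, aₖ₊₁ = ⌊(a₀+mₖ₊₁)/dₖ₊₁⌋:
  k=1: m=27, d=54, a=1
  k=2: m=27, d=1, a=54
d=1 and a=2a₀=54 at k=2, so the next step gives (m, d) = (27, 54) again — its k=1 value — and the period has length 2.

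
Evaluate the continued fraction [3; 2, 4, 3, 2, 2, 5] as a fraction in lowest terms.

3041/882

Fold from the inside: start with 5/1.
  2 + 1/5 = 11/5
  2 + 5/11 = 27/11
  3 + 11/27 = 92/27
  4 + 27/92 = 395/92
  2 + 92/395 = 882/395
  3 + 395/882 = 3041/882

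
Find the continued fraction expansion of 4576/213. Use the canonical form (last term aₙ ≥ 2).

[21; 2, 14, 1, 2, 2]

4576 = 21·213 + 103
213 = 2·103 + 7
103 = 14·7 + 5
7 = 1·5 + 2
5 = 2·2 + 1
2 = 2·1 + 0  (stop)
So 4576/213 = [21; 2, 14, 1, 2, 2].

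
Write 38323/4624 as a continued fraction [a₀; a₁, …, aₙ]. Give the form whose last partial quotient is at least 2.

38323 = 8·4624 + 1331
4624 = 3·1331 + 631
1331 = 2·631 + 69
631 = 9·69 + 10
69 = 6·10 + 9
10 = 1·9 + 1
9 = 9·1 + 0  (stop)
So 38323/4624 = [8; 3, 2, 9, 6, 1, 9].

[8; 3, 2, 9, 6, 1, 9]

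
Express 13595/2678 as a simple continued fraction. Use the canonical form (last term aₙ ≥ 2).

13595 = 5*2678 + 205
2678 = 13*205 + 13
205 = 15*13 + 10
13 = 1*10 + 3
10 = 3*3 + 1
3 = 3*1 + 0  (stop)
So 13595/2678 = [5; 13, 15, 1, 3, 3].

[5; 13, 15, 1, 3, 3]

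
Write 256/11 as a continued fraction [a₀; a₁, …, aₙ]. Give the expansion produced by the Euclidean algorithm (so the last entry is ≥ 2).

256 = 23·11 + 3
11 = 3·3 + 2
3 = 1·2 + 1
2 = 2·1 + 0  (stop)
So 256/11 = [23; 3, 1, 2].

[23; 3, 1, 2]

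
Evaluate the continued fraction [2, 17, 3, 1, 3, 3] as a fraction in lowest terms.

Using pₖ = aₖpₖ₋₁ + pₖ₋₂ and qₖ = aₖqₖ₋₁ + qₖ₋₂:
  k=0: a=2, p=2, q=1
  k=1: a=17, p=35, q=17
  k=2: a=3, p=107, q=52
  k=3: a=1, p=142, q=69
  k=4: a=3, p=533, q=259
  k=5: a=3, p=1741, q=846

1741/846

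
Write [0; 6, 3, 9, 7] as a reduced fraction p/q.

Using pₖ = aₖpₖ₋₁ + pₖ₋₂ and qₖ = aₖqₖ₋₁ + qₖ₋₂:
  k=0: a=0, p=0, q=1
  k=1: a=6, p=1, q=6
  k=2: a=3, p=3, q=19
  k=3: a=9, p=28, q=177
  k=4: a=7, p=199, q=1258

199/1258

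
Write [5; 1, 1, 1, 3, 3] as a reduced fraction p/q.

Fold from the inside: start with 3/1.
  3 + 1/3 = 10/3
  1 + 3/10 = 13/10
  1 + 10/13 = 23/13
  1 + 13/23 = 36/23
  5 + 23/36 = 203/36

203/36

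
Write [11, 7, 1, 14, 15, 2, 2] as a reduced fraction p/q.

Fold from the inside: start with 2/1.
  2 + 1/2 = 5/2
  15 + 2/5 = 77/5
  14 + 5/77 = 1083/77
  1 + 77/1083 = 1160/1083
  7 + 1083/1160 = 9203/1160
  11 + 1160/9203 = 102393/9203

102393/9203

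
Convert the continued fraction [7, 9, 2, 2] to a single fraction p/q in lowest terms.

334/47

Fold from the inside: start with 2/1.
  2 + 1/2 = 5/2
  9 + 2/5 = 47/5
  7 + 5/47 = 334/47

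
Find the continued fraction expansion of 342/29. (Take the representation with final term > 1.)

[11; 1, 3, 1, 5]

342 = 11×29 + 23
29 = 1×23 + 6
23 = 3×6 + 5
6 = 1×5 + 1
5 = 5×1 + 0  (stop)
So 342/29 = [11; 1, 3, 1, 5].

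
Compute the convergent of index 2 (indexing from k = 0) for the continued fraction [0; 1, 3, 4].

Using pₖ = aₖpₖ₋₁ + pₖ₋₂, qₖ = aₖqₖ₋₁ + qₖ₋₂ (with p₋₁=1, p₋₂=0, q₋₁=0, q₋₂=1):
  k=0: a=0, p=0, q=1
  k=1: a=1, p=1, q=1
  k=2: a=3, p=3, q=4

3/4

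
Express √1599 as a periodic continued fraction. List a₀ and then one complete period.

[39; 1, 78]

a₀ = ⌊√1599⌋ = 39.
With m₀=0, d₀=1 and mₖ₊₁ = dₖaₖ − mₖ, dₖ₊₁ = (n − mₖ₊₁²)/dₖ, aₖ₊₁ = ⌊(a₀+mₖ₊₁)/dₖ₊₁⌋:
  k=1: m=39, d=78, a=1
  k=2: m=39, d=1, a=78
d=1 and a=2a₀=78 at k=2, so the next step gives (m, d) = (39, 78) again — its k=1 value — and the period has length 2.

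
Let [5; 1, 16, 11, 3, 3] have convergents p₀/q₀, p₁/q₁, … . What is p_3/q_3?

1117/188

Using pₖ = aₖpₖ₋₁ + pₖ₋₂, qₖ = aₖqₖ₋₁ + qₖ₋₂ (with p₋₁=1, p₋₂=0, q₋₁=0, q₋₂=1):
  k=0: a=5, p=5, q=1
  k=1: a=1, p=6, q=1
  k=2: a=16, p=101, q=17
  k=3: a=11, p=1117, q=188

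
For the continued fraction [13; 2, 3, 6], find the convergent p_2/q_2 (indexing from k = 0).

Using pₖ = aₖpₖ₋₁ + pₖ₋₂, qₖ = aₖqₖ₋₁ + qₖ₋₂ (with p₋₁=1, p₋₂=0, q₋₁=0, q₋₂=1):
  k=0: a=13, p=13, q=1
  k=1: a=2, p=27, q=2
  k=2: a=3, p=94, q=7

94/7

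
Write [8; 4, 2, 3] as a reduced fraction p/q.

255/31

Fold from the inside: start with 3/1.
  2 + 1/3 = 7/3
  4 + 3/7 = 31/7
  8 + 7/31 = 255/31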